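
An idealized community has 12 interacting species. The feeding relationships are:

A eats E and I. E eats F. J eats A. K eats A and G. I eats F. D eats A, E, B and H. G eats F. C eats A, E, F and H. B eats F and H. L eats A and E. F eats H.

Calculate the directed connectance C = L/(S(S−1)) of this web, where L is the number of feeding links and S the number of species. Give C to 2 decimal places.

C = 0.16

The web has S = 12 species and L = 21 feeding links.
C = L / (S(S−1)) = 21 / 132 = 0.1591 ≈ 0.16.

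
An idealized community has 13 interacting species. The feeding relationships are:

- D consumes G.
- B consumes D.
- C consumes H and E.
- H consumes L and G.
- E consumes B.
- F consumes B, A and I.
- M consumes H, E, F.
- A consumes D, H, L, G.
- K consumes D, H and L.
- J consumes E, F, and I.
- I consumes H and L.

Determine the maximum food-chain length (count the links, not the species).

4 links

One longest chain: G → D → B → E → C.
It has 5 species and 4 links.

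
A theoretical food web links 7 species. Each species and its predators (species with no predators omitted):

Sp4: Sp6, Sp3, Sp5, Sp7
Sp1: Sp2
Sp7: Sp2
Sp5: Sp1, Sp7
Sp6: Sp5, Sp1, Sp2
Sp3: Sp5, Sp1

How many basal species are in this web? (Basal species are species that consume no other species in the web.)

1

Basal species (no prey listed): Sp4.
Count: 1.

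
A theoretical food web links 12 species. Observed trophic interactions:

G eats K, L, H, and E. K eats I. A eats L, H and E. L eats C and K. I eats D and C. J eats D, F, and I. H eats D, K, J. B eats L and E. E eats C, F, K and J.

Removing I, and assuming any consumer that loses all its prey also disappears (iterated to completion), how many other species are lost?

1

Remove I.
Round 1: K (all prey gone) → extinct.
No further losses. Total secondary extinctions: 1.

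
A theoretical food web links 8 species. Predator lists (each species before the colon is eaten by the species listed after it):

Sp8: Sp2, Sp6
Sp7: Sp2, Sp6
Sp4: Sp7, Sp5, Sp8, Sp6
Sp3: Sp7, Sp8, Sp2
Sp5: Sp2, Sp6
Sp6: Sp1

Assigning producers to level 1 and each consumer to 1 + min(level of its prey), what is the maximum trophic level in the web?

3

Producers (level 1): Sp3, Sp4.
Following each consumer down to its lowest-level prey: Sp4 → Sp6 → Sp1 (levels 1 through 3).
All prey of Sp1 (Sp6 2) are at level 2 or above, so Sp1 is at level 1 + 2 = 3.
Every consumer has at least one prey at level 2 or below, so none exceeds level 3.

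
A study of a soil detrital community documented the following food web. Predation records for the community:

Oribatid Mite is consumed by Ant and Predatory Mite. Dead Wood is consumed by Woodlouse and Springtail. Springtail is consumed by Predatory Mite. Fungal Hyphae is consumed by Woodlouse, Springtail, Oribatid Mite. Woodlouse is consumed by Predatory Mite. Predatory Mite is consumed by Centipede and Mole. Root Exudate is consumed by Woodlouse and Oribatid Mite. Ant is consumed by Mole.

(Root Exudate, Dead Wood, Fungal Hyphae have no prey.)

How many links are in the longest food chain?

One longest chain: Root Exudate → Oribatid Mite → Ant → Mole.
It has 4 species and 3 links.

3 links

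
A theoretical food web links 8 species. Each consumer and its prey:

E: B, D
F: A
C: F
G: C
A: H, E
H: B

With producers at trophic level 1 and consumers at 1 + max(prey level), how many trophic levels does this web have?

6

Producers (level 1): B, D.
B → H → A → F → C → G gives G level 6.
No species has a prey at level 6, so no species reaches level 7.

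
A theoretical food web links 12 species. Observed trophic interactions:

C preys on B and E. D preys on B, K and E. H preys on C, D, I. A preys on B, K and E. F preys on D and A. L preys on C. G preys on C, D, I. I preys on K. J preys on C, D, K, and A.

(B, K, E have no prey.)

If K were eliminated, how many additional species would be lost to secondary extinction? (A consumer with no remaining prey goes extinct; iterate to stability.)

Remove K.
Round 1: I (all prey gone) → extinct.
No further losses. Total secondary extinctions: 1.

1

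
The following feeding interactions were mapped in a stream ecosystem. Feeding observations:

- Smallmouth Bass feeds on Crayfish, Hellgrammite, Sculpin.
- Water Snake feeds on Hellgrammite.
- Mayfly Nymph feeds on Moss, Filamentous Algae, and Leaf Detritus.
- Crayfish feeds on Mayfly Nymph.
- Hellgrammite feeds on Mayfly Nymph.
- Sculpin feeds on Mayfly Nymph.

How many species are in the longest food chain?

4 species

One longest chain: Filamentous Algae → Mayfly Nymph → Sculpin → Smallmouth Bass.
It has 4 species and 3 links.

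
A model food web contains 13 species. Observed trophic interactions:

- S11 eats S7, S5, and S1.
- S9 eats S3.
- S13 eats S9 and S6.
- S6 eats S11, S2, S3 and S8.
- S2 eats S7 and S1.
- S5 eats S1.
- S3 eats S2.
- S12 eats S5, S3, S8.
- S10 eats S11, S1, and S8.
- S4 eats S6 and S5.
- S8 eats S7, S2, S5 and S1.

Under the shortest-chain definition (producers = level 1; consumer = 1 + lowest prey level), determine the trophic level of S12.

Trophic level 3

S1 is a producer → level 1.
S5 eats S1 → level 2.
S12 eats S5 → level 3.
No prey of S12 is below level 2, so 3 is the minimum.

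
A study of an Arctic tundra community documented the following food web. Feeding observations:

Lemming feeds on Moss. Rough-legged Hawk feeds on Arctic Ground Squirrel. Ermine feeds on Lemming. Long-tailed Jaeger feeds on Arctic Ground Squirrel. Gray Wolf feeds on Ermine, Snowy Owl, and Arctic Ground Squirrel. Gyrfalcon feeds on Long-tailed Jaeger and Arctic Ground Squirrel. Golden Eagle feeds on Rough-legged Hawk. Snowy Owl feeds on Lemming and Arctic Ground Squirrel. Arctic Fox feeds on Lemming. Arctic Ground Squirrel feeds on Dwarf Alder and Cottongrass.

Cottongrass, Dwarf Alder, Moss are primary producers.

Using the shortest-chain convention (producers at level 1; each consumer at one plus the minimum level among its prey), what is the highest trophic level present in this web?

Producers (level 1): Cottongrass, Dwarf Alder, Moss.
Following each consumer down to its lowest-level prey: Cottongrass → Arctic Ground Squirrel → Rough-legged Hawk → Golden Eagle (levels 1 through 4).
All prey of Golden Eagle (Rough-legged Hawk 3) are at level 3 or above, so Golden Eagle is at level 1 + 3 = 4.
Every consumer has at least one prey at level 3 or below, so none exceeds level 4.

4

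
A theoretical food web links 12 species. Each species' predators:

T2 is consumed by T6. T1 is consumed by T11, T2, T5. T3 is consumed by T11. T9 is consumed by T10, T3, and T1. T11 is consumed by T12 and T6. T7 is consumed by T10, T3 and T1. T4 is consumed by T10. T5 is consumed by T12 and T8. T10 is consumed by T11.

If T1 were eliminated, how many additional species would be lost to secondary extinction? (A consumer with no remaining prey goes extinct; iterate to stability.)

3

Remove T1.
Round 1: T5 (all prey gone), T2 (all prey gone) → extinct.
Round 2: T8 (all prey gone) → extinct.
No further losses. Total secondary extinctions: 3.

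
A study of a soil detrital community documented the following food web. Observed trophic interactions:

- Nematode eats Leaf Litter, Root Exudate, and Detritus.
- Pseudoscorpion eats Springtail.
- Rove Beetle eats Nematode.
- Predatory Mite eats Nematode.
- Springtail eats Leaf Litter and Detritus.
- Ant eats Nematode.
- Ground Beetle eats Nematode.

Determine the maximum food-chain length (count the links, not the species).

One longest chain: Leaf Litter → Nematode → Ground Beetle.
It has 3 species and 2 links.

2 links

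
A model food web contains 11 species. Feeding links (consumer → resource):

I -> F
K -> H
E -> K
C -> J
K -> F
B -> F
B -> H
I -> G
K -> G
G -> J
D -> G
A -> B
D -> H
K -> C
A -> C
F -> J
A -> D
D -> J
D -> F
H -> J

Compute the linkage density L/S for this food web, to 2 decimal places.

There are L = 20 links among S = 11 species.
L/S = 20/11 = 1.8182 ≈ 1.82.

L/S = 1.82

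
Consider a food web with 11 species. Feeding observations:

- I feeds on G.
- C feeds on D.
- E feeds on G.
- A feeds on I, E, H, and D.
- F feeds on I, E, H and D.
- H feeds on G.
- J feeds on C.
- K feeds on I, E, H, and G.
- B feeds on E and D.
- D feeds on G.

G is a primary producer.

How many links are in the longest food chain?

3 links

One longest chain: G → D → C → J.
It has 4 species and 3 links.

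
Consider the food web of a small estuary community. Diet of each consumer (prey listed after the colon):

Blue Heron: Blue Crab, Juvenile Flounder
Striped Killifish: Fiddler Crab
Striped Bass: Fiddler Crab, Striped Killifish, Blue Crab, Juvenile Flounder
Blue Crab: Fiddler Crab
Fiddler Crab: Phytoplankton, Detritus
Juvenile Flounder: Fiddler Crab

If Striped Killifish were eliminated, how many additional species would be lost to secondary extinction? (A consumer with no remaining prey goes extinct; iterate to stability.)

0

Remove Striped Killifish.
Every predator of it retains at least one other prey: Striped Bass still has Fiddler Crab, Blue Crab, Juvenile Flounder.
No consumer loses all prey, so no secondary extinctions occur.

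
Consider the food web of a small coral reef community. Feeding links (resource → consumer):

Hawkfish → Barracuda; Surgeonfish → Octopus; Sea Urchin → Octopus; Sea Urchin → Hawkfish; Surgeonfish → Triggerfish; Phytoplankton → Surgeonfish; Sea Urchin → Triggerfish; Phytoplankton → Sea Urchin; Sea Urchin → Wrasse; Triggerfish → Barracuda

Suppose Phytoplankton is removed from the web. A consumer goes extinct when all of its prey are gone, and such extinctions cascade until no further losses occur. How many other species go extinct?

7

Remove Phytoplankton.
Round 1: Sea Urchin (all prey gone), Surgeonfish (all prey gone) → extinct.
Round 2: Octopus (all prey gone), Hawkfish (all prey gone), Triggerfish (all prey gone), Wrasse (all prey gone) → extinct.
Round 3: Barracuda (all prey gone) → extinct.
No further losses. Total secondary extinctions: 7.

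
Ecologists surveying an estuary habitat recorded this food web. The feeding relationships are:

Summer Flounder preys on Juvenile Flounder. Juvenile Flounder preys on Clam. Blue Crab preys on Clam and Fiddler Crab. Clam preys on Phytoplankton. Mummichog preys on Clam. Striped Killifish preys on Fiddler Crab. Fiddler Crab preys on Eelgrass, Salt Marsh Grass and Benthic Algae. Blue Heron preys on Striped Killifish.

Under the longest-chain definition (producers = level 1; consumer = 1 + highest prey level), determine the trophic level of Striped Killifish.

Salt Marsh Grass is a producer → level 1.
Fiddler Crab eats Salt Marsh Grass (level 1); other prey at levels: Benthic Algae 1, Eelgrass 1 → level 2.
Striped Killifish eats Fiddler Crab → level 3.

Trophic level 3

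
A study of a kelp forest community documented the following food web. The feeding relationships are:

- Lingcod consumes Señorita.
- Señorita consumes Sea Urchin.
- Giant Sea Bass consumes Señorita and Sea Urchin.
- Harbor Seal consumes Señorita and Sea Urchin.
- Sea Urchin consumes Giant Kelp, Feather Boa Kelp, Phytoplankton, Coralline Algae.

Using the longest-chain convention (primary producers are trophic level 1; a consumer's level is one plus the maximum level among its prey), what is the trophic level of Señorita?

Trophic level 3

Giant Kelp is a producer → level 1.
Sea Urchin eats Giant Kelp (level 1); other prey at levels: Coralline Algae 1, Feather Boa Kelp 1, Phytoplankton 1 → level 2.
Señorita eats Sea Urchin → level 3.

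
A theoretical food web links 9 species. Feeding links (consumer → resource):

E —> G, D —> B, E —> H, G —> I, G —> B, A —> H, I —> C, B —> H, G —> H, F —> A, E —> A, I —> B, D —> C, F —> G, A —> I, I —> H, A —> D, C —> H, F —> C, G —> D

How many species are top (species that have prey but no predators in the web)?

2

Top species (has prey, but nothing eats it): E, F.
Count: 2.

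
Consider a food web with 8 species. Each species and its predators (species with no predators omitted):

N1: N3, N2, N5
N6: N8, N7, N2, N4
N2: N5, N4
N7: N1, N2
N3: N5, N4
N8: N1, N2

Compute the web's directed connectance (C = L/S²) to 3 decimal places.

C = 0.234

The web has S = 8 species and L = 15 feeding links.
C = L / S² = 15 / 64 = 0.2344 ≈ 0.234.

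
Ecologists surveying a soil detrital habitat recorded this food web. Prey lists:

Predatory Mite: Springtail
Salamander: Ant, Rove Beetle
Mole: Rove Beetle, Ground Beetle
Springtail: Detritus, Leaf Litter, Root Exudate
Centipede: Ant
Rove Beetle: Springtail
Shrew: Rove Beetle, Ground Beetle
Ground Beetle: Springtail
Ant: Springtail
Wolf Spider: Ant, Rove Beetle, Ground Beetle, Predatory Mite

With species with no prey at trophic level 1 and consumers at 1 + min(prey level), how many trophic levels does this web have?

4

Basal resources (level 1): Detritus, Leaf Litter, Root Exudate.
Following each consumer down to its lowest-level prey: Detritus → Springtail → Ant → Salamander (levels 1 through 4).
All prey of Salamander (Ant 3, Rove Beetle 3) are at level 3 or above, so Salamander is at level 1 + 3 = 4.
Every consumer has at least one prey at level 3 or below, so none exceeds level 4.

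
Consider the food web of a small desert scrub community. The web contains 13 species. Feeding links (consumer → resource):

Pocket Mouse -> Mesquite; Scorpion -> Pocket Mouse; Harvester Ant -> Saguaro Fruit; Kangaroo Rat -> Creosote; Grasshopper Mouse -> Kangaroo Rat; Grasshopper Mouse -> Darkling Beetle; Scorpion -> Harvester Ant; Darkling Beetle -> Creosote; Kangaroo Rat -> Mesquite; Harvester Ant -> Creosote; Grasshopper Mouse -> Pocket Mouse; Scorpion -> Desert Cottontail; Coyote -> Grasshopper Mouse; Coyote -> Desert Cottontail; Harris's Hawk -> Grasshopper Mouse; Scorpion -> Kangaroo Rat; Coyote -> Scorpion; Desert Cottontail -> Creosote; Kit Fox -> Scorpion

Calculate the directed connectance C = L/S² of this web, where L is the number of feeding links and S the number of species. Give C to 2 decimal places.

The web has S = 13 species and L = 19 feeding links.
C = L / S² = 19 / 169 = 0.1124 ≈ 0.11.

C = 0.11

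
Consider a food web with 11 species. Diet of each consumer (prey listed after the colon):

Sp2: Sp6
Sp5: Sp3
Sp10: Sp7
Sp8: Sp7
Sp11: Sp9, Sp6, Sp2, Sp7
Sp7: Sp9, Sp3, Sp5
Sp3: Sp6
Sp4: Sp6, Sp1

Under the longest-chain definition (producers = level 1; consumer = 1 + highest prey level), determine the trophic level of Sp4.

Trophic level 2

Sp6 is a producer → level 1.
Sp4 eats Sp6 (level 1); other prey at levels: Sp1 1 → level 2.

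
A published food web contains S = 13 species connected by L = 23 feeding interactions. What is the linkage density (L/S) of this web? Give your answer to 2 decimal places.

L/S = 1.77

There are L = 23 links among S = 13 species.
L/S = 23/13 = 1.7692 ≈ 1.77.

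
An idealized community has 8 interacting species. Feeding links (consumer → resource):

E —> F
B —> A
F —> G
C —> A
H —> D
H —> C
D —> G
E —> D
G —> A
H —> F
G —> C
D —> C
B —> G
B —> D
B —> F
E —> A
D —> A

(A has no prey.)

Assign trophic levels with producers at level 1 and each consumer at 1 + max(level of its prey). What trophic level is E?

A is a producer → level 1.
C eats A → level 2.
G eats C (level 2); other prey at levels: A 1 → level 3.
F eats G → level 4.
E eats F (level 4); other prey at levels: A 1, D 4 → level 5.

Trophic level 5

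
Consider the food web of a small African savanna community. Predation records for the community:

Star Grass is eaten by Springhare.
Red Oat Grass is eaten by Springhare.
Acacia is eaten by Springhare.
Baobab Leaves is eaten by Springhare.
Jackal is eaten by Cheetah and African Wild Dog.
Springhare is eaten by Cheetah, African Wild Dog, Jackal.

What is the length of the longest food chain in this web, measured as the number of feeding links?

3 links

One longest chain: Acacia → Springhare → Jackal → Cheetah.
It has 4 species and 3 links.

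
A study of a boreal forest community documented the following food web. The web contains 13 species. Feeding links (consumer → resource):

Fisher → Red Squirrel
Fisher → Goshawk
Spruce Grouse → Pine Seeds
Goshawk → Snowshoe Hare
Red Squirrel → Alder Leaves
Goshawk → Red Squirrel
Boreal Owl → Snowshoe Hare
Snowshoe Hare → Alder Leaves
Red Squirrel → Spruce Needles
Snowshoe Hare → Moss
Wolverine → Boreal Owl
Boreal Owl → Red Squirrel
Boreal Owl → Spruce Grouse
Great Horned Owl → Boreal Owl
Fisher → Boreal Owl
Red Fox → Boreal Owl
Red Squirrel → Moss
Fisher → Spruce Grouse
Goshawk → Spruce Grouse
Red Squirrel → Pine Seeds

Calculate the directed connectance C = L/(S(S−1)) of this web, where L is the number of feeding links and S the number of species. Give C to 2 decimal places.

C = 0.13

The web has S = 13 species and L = 20 feeding links.
C = L / (S(S−1)) = 20 / 156 = 0.1282 ≈ 0.13.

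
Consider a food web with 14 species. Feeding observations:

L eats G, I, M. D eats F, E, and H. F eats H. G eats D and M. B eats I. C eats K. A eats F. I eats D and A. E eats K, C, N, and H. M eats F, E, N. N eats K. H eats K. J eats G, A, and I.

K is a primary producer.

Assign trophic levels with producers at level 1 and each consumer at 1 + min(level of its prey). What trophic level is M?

Trophic level 3

K is a producer → level 1.
N eats K → level 2.
M eats N → level 3.
No prey of M is below level 2, so 3 is the minimum.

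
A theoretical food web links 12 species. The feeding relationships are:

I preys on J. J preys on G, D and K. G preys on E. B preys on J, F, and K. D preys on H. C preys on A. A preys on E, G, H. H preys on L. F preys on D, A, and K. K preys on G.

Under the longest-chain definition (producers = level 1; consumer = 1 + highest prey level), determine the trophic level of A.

E is a producer → level 1.
G eats E → level 2.
A eats G (level 2); other prey at levels: E 1, H 2 → level 3.

Trophic level 3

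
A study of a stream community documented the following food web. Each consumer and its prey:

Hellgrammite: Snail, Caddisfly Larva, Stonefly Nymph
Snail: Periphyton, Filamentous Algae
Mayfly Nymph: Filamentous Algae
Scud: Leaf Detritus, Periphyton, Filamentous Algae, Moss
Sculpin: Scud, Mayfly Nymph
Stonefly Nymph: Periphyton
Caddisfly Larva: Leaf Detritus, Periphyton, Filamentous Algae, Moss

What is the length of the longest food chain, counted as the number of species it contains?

One longest chain: Periphyton → Stonefly Nymph → Hellgrammite.
It has 3 species and 2 links.

3 species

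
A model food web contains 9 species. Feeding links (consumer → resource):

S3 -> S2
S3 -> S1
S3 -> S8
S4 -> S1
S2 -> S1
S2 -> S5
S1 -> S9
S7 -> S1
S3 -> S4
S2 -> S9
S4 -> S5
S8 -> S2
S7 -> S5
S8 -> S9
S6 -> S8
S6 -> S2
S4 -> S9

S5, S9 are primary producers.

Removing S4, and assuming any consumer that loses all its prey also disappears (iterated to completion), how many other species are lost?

0

Remove S4.
Every predator of it retains at least one other prey: S3 still has S1, S2, S8.
No consumer loses all prey, so no secondary extinctions occur.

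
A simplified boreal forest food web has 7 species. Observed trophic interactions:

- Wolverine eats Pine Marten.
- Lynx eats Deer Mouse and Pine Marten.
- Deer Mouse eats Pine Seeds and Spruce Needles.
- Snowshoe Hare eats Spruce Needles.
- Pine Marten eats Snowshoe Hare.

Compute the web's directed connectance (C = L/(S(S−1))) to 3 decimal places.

The web has S = 7 species and L = 7 feeding links.
C = L / (S(S−1)) = 7 / 42 = 0.1667 ≈ 0.167.

C = 0.167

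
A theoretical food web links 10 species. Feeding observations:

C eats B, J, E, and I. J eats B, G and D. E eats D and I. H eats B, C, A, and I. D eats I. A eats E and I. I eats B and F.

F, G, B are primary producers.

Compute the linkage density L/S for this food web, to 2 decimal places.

L/S = 1.80

There are L = 18 links among S = 10 species.
L/S = 18/10 = 1.8000 ≈ 1.80.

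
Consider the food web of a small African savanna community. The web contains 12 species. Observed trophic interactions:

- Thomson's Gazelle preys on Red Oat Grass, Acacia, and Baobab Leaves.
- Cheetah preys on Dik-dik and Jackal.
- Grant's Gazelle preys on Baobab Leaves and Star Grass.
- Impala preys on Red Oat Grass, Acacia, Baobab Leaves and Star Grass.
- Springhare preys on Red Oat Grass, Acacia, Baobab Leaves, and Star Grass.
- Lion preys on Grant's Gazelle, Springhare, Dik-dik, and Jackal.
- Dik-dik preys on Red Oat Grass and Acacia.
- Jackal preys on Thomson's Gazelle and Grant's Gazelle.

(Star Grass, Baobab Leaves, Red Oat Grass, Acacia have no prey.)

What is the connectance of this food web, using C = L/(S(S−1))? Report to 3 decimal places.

C = 0.174

The web has S = 12 species and L = 23 feeding links.
C = L / (S(S−1)) = 23 / 132 = 0.1742 ≈ 0.174.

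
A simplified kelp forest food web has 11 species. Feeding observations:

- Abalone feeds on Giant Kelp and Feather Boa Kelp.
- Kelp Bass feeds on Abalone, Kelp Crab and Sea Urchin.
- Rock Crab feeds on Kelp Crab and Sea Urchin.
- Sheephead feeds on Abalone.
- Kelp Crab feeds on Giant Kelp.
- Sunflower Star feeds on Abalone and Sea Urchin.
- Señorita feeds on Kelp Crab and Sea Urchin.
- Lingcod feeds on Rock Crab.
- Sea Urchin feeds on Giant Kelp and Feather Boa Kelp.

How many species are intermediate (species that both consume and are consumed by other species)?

4

Intermediate species (has both prey and predators): Abalone, Sea Urchin, Kelp Crab, Rock Crab.
Count: 4.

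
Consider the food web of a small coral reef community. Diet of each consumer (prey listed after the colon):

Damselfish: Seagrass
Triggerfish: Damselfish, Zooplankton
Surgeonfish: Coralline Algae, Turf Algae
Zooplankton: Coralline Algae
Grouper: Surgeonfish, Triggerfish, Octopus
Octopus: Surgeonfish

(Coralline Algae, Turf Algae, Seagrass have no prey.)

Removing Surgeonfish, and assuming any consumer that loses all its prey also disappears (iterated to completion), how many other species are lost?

1

Remove Surgeonfish.
Round 1: Octopus (all prey gone) → extinct.
No further losses. Total secondary extinctions: 1.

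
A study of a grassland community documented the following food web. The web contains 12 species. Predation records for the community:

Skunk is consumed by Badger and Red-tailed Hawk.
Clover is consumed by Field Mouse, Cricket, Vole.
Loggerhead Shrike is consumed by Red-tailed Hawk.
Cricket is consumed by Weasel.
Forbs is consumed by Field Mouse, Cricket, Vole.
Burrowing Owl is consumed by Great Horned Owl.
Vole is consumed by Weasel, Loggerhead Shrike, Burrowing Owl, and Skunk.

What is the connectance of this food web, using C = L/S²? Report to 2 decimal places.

C = 0.10

The web has S = 12 species and L = 15 feeding links.
C = L / S² = 15 / 144 = 0.1042 ≈ 0.10.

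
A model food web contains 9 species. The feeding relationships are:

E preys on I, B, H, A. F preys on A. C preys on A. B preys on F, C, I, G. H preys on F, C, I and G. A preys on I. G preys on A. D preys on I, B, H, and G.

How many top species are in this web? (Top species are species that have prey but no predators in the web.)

Top species (has prey, but nothing eats it): E, D.
Count: 2.

2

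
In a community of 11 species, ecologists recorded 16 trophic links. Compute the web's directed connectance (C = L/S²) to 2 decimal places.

The web has S = 11 species and L = 16 feeding links.
C = L / S² = 16 / 121 = 0.1322 ≈ 0.13.

C = 0.13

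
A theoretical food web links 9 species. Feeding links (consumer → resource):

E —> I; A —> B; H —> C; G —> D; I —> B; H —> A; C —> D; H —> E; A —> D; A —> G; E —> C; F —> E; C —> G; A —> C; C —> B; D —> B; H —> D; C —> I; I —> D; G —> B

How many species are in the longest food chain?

6 species

One longest chain: B → D → G → C → E → F.
It has 6 species and 5 links.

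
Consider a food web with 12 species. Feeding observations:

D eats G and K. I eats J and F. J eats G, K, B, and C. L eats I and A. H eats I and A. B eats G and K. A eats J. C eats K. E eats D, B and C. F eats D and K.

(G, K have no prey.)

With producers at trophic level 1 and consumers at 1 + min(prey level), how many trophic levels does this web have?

Producers (level 1): G, K.
Following each consumer down to its lowest-level prey: G → J → A → H (levels 1 through 4).
All prey of H (A 3, I 3) are at level 3 or above, so H is at level 1 + 3 = 4.
Every consumer has at least one prey at level 3 or below, so none exceeds level 4.

4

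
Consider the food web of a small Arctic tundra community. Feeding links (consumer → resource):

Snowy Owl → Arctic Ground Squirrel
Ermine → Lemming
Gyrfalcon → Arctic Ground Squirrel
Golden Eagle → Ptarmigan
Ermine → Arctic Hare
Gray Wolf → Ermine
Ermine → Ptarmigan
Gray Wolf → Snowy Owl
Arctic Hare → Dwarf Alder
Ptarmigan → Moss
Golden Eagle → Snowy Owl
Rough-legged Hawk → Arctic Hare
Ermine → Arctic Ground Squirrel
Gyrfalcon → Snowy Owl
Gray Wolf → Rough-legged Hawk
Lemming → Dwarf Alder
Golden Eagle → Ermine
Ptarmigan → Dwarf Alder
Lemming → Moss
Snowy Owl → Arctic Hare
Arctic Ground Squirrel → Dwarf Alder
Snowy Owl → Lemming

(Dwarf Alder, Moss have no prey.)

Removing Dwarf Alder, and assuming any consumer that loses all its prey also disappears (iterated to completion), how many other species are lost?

Remove Dwarf Alder.
Round 1: Arctic Ground Squirrel (all prey gone), Arctic Hare (all prey gone) → extinct.
Round 2: Rough-legged Hawk (all prey gone) → extinct.
No further losses. Total secondary extinctions: 3.

3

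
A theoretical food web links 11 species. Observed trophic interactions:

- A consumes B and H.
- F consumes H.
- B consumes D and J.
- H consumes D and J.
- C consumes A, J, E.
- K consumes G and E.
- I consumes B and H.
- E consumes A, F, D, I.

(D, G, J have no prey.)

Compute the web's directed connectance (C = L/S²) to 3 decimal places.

C = 0.149

The web has S = 11 species and L = 18 feeding links.
C = L / S² = 18 / 121 = 0.1488 ≈ 0.149.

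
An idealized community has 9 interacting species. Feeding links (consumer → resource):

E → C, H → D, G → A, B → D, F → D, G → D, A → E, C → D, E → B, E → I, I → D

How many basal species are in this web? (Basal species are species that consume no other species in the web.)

Basal species (no prey listed): D.
Count: 1.

1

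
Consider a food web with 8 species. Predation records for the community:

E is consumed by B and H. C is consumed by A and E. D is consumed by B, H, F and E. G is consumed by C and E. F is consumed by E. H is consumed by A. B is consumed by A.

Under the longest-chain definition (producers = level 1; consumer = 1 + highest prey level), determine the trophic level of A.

G is a producer → level 1.
C eats G → level 2.
E eats C (level 2); other prey at levels: G 1, D 1, F 2 → level 3.
H eats E (level 3); other prey at levels: D 1 → level 4.
A eats H (level 4); other prey at levels: C 2, B 4 → level 5.

Trophic level 5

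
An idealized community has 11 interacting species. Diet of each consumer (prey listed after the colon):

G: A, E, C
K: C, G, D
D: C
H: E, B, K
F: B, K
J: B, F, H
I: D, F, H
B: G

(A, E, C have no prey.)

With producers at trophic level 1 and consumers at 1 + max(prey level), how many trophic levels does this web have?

Producers (level 1): A, E, C.
A → G → B → H → J gives J level 5.
No species has a prey at level 5, so no species reaches level 6.

5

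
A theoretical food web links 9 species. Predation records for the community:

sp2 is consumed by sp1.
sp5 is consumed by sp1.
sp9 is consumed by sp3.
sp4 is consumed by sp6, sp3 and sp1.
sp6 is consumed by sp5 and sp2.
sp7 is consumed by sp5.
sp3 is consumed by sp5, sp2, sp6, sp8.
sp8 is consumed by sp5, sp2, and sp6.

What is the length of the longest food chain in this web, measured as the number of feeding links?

One longest chain: sp4 → sp3 → sp8 → sp6 → sp5 → sp1.
It has 6 species and 5 links.

5 links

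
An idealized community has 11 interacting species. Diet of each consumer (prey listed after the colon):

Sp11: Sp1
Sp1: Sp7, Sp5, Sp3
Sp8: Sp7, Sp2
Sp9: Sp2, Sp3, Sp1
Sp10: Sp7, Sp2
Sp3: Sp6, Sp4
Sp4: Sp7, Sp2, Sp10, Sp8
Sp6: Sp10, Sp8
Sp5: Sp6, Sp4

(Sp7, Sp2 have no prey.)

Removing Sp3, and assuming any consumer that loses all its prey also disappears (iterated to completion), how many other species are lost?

0

Remove Sp3.
Every predator of it retains at least one other prey: Sp1 still has Sp7, Sp5; Sp9 still has Sp2, Sp1.
No consumer loses all prey, so no secondary extinctions occur.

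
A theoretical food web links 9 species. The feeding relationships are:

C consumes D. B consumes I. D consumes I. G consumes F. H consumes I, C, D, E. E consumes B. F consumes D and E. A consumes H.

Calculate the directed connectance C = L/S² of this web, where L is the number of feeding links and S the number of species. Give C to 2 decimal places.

The web has S = 9 species and L = 12 feeding links.
C = L / S² = 12 / 81 = 0.1481 ≈ 0.15.

C = 0.15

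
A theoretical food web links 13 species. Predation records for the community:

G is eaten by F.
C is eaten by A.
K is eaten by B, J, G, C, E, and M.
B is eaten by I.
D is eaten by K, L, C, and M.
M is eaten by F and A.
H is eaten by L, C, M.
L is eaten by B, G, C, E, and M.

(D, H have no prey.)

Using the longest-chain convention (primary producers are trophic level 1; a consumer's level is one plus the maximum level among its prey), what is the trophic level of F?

D is a producer → level 1.
K eats D → level 2.
G eats K (level 2); other prey at levels: L 2 → level 3.
F eats G (level 3); other prey at levels: M 3 → level 4.

Trophic level 4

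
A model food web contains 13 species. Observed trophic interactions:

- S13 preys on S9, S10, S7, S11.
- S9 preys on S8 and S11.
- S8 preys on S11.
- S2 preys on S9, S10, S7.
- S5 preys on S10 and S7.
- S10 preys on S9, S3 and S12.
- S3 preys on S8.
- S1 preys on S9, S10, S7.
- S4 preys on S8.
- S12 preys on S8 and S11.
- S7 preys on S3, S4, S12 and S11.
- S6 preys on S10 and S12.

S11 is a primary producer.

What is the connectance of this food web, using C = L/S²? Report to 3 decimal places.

The web has S = 13 species and L = 28 feeding links.
C = L / S² = 28 / 169 = 0.1657 ≈ 0.166.

C = 0.166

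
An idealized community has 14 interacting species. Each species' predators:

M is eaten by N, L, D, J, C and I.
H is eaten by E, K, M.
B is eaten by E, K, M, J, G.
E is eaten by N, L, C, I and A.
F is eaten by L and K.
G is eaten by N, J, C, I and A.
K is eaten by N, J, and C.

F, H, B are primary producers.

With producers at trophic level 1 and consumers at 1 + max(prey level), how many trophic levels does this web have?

Producers (level 1): F, H, B.
B → G → J gives J level 3.
No species has a prey at level 3, so no species reaches level 4.

3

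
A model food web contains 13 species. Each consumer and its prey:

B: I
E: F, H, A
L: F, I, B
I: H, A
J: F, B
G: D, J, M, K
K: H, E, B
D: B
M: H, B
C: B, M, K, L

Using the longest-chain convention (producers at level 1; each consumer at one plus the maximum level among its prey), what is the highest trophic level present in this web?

5

Producers (level 1): F, H, A.
H → I → B → M → C gives C level 5.
No species has a prey at level 5, so no species reaches level 6.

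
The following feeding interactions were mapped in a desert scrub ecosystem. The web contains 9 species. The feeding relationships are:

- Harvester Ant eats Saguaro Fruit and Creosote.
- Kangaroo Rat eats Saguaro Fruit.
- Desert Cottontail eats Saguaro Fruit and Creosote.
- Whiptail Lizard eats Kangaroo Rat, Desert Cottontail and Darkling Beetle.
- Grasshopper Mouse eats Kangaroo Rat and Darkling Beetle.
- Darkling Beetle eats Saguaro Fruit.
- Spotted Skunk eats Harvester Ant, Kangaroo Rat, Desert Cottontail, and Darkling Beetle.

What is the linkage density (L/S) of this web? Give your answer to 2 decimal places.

L/S = 1.67

There are L = 15 links among S = 9 species.
L/S = 15/9 = 1.6667 ≈ 1.67.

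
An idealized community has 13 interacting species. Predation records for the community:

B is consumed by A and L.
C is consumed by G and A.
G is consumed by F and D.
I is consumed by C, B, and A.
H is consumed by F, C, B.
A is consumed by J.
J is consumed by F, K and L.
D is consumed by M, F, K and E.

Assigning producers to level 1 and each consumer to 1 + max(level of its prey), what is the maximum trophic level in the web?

Producers (level 1): I, H.
I → B → A → J → L gives L level 5.
No species has a prey at level 5, so no species reaches level 6.

5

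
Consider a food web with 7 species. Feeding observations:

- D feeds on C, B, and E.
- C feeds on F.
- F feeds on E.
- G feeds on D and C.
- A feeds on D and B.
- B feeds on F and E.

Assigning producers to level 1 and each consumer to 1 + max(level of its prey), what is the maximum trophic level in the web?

5

Producers (level 1): E.
E → F → C → D → A gives A level 5.
No species has a prey at level 5, so no species reaches level 6.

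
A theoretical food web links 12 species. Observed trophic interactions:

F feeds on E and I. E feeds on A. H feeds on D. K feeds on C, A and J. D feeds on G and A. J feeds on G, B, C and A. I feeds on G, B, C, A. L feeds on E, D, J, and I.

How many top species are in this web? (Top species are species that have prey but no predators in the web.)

4

Top species (has prey, but nothing eats it): L, H, F, K.
Count: 4.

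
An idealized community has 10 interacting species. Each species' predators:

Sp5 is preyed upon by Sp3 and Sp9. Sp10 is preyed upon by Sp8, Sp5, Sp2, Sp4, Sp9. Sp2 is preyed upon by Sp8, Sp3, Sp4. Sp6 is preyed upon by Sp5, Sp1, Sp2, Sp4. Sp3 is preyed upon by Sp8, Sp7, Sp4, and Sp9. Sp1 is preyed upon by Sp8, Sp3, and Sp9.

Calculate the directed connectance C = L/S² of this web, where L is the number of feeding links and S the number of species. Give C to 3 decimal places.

C = 0.210

The web has S = 10 species and L = 21 feeding links.
C = L / S² = 21 / 100 = 0.2100 ≈ 0.210.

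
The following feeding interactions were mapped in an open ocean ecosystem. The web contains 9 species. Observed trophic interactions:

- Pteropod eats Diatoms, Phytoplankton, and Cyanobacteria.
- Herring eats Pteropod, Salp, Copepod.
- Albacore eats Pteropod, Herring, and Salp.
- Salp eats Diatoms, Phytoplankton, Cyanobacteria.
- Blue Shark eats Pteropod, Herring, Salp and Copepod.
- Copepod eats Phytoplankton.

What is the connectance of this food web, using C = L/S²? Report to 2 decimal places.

C = 0.21

The web has S = 9 species and L = 17 feeding links.
C = L / S² = 17 / 81 = 0.2099 ≈ 0.21.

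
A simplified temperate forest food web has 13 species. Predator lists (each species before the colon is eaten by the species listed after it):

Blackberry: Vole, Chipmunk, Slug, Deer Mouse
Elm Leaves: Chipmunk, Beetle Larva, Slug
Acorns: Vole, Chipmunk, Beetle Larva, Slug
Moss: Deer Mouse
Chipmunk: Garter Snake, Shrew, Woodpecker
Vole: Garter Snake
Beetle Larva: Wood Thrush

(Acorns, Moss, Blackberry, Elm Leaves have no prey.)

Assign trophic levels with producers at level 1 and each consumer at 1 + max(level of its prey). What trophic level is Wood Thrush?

Acorns is a producer → level 1.
Beetle Larva eats Acorns (level 1); other prey at levels: Elm Leaves 1 → level 2.
Wood Thrush eats Beetle Larva → level 3.

Trophic level 3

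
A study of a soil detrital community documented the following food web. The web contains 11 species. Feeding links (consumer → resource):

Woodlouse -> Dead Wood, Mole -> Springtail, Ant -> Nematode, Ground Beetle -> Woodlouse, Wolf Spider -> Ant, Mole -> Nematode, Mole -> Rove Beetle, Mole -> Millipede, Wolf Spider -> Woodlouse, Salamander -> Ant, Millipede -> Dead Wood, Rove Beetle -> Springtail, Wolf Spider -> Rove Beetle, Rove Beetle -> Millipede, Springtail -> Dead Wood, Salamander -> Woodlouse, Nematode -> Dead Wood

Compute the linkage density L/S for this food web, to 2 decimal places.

There are L = 17 links among S = 11 species.
L/S = 17/11 = 1.5455 ≈ 1.55.

L/S = 1.55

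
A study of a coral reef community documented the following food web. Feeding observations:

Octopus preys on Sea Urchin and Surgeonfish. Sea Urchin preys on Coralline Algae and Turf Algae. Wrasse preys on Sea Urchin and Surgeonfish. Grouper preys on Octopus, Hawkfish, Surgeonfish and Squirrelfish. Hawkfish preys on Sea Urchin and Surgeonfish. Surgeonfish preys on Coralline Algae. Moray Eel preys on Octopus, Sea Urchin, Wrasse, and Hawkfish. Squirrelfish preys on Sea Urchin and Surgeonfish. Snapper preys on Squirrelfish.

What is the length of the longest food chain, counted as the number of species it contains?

One longest chain: Coralline Algae → Surgeonfish → Hawkfish → Moray Eel.
It has 4 species and 3 links.

4 species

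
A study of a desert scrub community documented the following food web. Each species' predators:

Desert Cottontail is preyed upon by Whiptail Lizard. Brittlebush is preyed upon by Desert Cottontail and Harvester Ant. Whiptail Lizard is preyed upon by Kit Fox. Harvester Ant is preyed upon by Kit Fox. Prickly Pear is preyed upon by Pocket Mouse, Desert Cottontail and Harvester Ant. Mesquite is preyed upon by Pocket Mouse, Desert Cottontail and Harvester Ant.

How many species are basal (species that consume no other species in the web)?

3

Basal species (no prey listed): Brittlebush, Prickly Pear, Mesquite.
Count: 3.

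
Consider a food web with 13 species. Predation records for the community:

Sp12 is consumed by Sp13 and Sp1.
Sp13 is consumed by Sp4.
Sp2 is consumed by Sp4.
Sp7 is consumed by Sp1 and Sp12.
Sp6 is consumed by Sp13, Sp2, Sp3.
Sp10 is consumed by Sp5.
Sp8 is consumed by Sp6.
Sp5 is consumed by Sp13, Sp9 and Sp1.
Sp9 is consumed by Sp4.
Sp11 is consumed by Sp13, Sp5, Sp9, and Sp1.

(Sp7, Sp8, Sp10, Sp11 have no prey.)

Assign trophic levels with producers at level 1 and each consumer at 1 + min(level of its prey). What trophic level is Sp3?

Trophic level 3

Sp8 is a producer → level 1.
Sp6 eats Sp8 → level 2.
Sp3 eats Sp6 → level 3.
No prey of Sp3 is below level 2, so 3 is the minimum.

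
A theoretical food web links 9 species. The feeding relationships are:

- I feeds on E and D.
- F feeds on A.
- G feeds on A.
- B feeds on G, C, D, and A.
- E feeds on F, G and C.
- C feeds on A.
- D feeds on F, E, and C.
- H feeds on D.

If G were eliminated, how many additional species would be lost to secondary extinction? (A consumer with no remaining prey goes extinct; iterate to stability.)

Remove G.
Every predator of it retains at least one other prey: E still has C, F; B still has A, C, D.
No consumer loses all prey, so no secondary extinctions occur.

0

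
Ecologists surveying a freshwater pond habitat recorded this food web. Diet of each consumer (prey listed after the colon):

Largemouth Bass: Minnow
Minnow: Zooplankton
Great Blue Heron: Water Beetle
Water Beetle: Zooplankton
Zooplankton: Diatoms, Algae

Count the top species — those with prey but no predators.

Top species (has prey, but nothing eats it): Great Blue Heron, Largemouth Bass.
Count: 2.

2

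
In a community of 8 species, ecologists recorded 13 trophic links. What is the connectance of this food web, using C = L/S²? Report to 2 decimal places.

C = 0.20

The web has S = 8 species and L = 13 feeding links.
C = L / S² = 13 / 64 = 0.2031 ≈ 0.20.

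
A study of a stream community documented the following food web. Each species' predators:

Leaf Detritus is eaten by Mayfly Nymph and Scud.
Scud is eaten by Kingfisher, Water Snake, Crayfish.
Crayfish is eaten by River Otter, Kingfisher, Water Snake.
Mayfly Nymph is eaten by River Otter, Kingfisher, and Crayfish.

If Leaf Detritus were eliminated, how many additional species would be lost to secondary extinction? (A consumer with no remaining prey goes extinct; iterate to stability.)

6

Remove Leaf Detritus.
Round 1: Scud (all prey gone), Mayfly Nymph (all prey gone) → extinct.
Round 2: Crayfish (all prey gone) → extinct.
Round 3: Water Snake (all prey gone), Kingfisher (all prey gone), River Otter (all prey gone) → extinct.
No further losses. Total secondary extinctions: 6.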